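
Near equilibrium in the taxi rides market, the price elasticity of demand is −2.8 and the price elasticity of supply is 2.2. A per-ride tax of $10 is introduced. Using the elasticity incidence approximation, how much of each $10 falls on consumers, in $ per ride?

Consumers bear ≈ $4.4 per ride.

Incidence ratio: consumers' share ≈ εs / (εs + |εd|) = 2.2 / (2.2 + 2.8) = 0.44.
So consumers bear ≈ 0.44 × $10 = $4.4; sellers bear $5.6.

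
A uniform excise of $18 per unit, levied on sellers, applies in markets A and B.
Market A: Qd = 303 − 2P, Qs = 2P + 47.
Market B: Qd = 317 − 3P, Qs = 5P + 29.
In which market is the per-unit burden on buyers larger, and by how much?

Market B, by $2.25.

Market A: pre-tax P* = $64, Q* = 175; post-tax Q = 157; per-unit burden on buyers = $9.
Market B: pre-tax P* = $36, Q* = 209; post-tax Q = 175.25; per-unit burden on buyers = $11.25.
Difference: $9 vs $11.25 → market B is larger by $2.25.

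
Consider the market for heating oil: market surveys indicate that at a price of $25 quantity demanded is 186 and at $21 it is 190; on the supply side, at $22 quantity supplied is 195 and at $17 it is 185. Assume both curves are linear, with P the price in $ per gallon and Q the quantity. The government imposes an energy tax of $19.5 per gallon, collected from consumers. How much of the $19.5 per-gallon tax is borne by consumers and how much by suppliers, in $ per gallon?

Consumers bear $13 per gallon; suppliers bear $6.5 per gallon.

Demand slope: (190 − 186)/(21 − 25) = -1, so Qd = 211 − P.
Supply slope: (185 − 195)/(17 − 22) = 2, so Qs = 2P + 151.
Without the tax, 211 − P = 2P + 151 gives 3P = 60, so P* = $20 and Q* = 191.
With the tax collected from consumers, demand (in seller-price terms) shifts: Qd = 211 − (P + 19.5).
New equilibrium: consumers pay $33, suppliers receive $13.5, Q = 178. (Wedge: Pb − Ps = 19.5.)
Burden on consumers: $13; on suppliers: $6.5. (They sum to $19.5.)
The less price-elastic side of the market bears the larger share of a per-unit tax.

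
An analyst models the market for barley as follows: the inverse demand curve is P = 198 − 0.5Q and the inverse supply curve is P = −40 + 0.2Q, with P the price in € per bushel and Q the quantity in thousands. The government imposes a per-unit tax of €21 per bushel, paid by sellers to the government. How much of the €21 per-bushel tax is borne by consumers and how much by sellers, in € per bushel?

Consumers bear €15 per bushel; sellers bear €6 per bushel.

Rewrite in direct form: Qd = 396 − 2P and Qs = 5P + 200.
Before the tax: set 396 − 2P = 5P + 200 → P* = €28, Q* = 340.
With the tax collected from sellers, supply shifts: Qs = 5(P − 21) + 200.
New equilibrium: consumers pay €43, sellers receive €22, Q = 310. (Wedge: Pb − Ps = 21.)
Burden on consumers: €15; on sellers: €6. (They sum to €21.)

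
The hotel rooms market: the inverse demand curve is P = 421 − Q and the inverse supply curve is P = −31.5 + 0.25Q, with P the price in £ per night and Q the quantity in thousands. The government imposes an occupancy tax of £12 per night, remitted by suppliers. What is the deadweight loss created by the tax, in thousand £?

Deadweight loss = £57.6 thousand.

Inverting to Q(P) form: Qd = 421 − P; Qs = 4P + 126.
Before the tax: set 421 − P = 4P + 126 → P* = £59, Q* = 362.
With the tax collected from suppliers, supply shifts: Qs = 4(P − 12) + 126.
New equilibrium: buyers pay £68.6, suppliers receive £56.6, Q = 352.4. (Wedge: Pb − Ps = 12.)
Quantity falls by |ΔQ| = |362 − 352.4| = 9.6.
DWL = ½ · t · |ΔQ| = ½ · 12 · 9.6 = £57.6.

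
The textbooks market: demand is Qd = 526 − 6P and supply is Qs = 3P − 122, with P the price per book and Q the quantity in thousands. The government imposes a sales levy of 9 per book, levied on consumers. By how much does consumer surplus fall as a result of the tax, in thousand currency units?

Consumer surplus falls by 255 thousand.

Without the tax, 526 − 6P = 3P − 122 gives 9P = 648, so P* = 72 and Q* = 94.
With the tax collected from consumers, demand (in seller-price terms) shifts: Qd = 526 − 6(P + 9).
New equilibrium: consumers pay 75, producers receive 66, Q = 76. (Wedge: Pb − Ps = 9.)
ΔCS is the trapezoid between Q = 76 and Q = 94 of height 3: ½ · (94 + 76) · 3 = 255.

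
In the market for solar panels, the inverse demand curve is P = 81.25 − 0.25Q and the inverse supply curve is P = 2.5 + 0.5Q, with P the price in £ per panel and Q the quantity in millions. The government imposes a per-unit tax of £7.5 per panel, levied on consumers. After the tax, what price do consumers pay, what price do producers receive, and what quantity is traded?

Inverting to Q(P) form: Qd = 325 − 4P; Qs = 2P − 5.
Before the tax: set 325 − 4P = 2P − 5 → P* = £55, Q* = 105.
With the tax collected from consumers, demand (in seller-price terms) shifts: Qd = 325 − 4(P + 7.5).
Solving gives Q = 95 with consumers paying £57.5 and producers receiving £50 (the £7.5 wedge).

Consumers pay £57.5; producers receive £50; quantity = 95.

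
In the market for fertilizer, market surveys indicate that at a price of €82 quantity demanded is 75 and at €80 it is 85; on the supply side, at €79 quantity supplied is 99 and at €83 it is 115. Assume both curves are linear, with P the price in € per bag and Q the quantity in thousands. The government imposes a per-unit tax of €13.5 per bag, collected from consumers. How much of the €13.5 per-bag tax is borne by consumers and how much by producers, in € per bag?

Demand slope: (85 − 75)/(80 − 82) = -5, so Qd = 485 − 5P.
Supply slope: (115 − 99)/(83 − 79) = 4, so Qs = 4P − 217.
Before the tax: set 485 − 5P = 4P − 217 → P* = €78, Q* = 95.
With the tax collected from consumers, demand (in seller-price terms) shifts: Qd = 485 − 5(P + 13.5).
Solving gives Q = 65 with consumers paying €84 and producers receiving €70.5 (the €13.5 wedge).
Burden on consumers: €6; on producers: €7.5. (They sum to €13.5.)
The less price-elastic side of the market bears the larger share of a per-unit tax.

Consumers bear €6 per bag; producers bear €7.5 per bag.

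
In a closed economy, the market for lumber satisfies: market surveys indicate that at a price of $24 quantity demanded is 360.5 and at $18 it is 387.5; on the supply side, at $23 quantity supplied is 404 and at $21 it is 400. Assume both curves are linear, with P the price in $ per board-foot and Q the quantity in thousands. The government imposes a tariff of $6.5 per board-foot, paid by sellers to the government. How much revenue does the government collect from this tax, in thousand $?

Tax revenue = $2489.5 thousand.

Demand slope: (387.5 − 360.5)/(18 − 24) = -4.5, so Qd = 468.5 − 4.5P.
Supply slope: (400 − 404)/(21 − 23) = 2, so Qs = 2P + 358.
Before the tax: set 468.5 − 4.5P = 2P + 358 → P* = $17, Q* = 392.
With the tax collected from sellers, supply shifts: Qs = 2(P − 6.5) + 358.
Solving gives Q = 383 with consumers paying $19 and sellers receiving $12.5 (the $6.5 wedge).
Revenue = t · Q = 6.5 · 383 = $2489.5.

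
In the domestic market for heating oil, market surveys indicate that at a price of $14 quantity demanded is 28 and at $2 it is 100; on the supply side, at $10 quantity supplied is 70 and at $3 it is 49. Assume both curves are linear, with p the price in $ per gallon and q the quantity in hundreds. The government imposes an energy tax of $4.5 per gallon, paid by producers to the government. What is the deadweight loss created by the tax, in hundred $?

Deadweight loss = $20.25 hundred.

Demand slope: (100 − 28)/(2 − 14) = -6, so qd = 112 − 6p.
Supply slope: (49 − 70)/(3 − 10) = 3, so qs = 3p + 40.
Before the tax: set 112 − 6p = 3p + 40 → p* = $8, q* = 64.
With the tax collected from producers, supply shifts: qs = 3(p − 4.5) + 40.
Solving gives q = 55 with buyers paying $9.5 and producers receiving $5 (the $4.5 wedge).
Quantity falls by |ΔQ| = |64 − 55| = 9.
DWL = ½ · t · |ΔQ| = ½ · 4.5 · 9 = $20.25.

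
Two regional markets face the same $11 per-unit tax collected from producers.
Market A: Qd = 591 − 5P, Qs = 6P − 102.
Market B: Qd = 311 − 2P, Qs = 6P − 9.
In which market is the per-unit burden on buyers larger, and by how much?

Market B, by $2.25.

Market A: pre-tax P* = $63, Q* = 276; post-tax Q = 246; per-unit burden on buyers = $6.
Market B: pre-tax P* = $40, Q* = 231; post-tax Q = 214.5; per-unit burden on buyers = $8.25.
Difference: $6 vs $8.25 → market B is larger by $2.25.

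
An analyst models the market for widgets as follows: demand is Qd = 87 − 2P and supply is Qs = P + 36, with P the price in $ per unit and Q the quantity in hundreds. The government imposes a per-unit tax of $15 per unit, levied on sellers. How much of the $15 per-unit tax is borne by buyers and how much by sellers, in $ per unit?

Buyers bear $5 per unit; sellers bear $10 per unit.

Without the tax, 87 − 2P = P + 36 gives 3P = 51, so P* = $17 and Q* = 53.
With the tax collected from sellers, supply shifts: Qs = (P − 15) + 36.
Solving gives Q = 43 with buyers paying $22 and sellers receiving $7 (the $15 wedge).
Burden on buyers: $5; on sellers: $10. (They sum to $15.)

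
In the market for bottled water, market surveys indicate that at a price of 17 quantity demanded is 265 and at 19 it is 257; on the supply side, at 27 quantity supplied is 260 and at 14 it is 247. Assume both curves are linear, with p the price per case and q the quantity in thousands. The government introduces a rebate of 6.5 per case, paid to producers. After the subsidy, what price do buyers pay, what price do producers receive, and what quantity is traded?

Buyers pay 18.7; producers receive 25.2; quantity = 258.2.

Demand slope: (257 − 265)/(19 − 17) = -4, so qd = 333 − 4p.
Supply slope: (247 − 260)/(14 − 27) = 1, so qs = p + 233.
Before the subsidy: set 333 − 4p = p + 233 → p* = 20, q* = 253.
With a per-unit subsidy paid to producers, each receives p + 6.5 per unit sold, so supply becomes qs = (p + 6.5) + 233.
Solving gives q = 258.2 with buyers paying 18.7 and producers receiving 25.2 (the 6.5 wedge).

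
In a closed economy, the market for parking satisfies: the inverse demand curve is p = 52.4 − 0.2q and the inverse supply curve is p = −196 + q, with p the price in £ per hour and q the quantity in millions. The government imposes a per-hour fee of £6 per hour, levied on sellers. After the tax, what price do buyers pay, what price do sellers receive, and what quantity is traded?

Rewrite in direct form: qd = 262 − 5p and qs = p + 196.
Before the tax: set 262 − 5p = p + 196 → p* = £11, q* = 207.
With the tax collected from sellers, supply shifts: qs = (p − 6) + 196.
New equilibrium: buyers pay £12, sellers receive £6, q = 202. (Wedge: pb − ps = 6.)

Buyers pay £12; sellers receive £6; quantity = 202.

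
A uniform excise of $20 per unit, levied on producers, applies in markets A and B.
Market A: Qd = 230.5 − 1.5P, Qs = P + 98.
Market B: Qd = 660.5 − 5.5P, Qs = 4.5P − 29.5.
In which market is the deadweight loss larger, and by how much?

Market A: pre-tax P* = $53, Q* = 151; post-tax Q = 139; deadweight loss = $120.
Market B: pre-tax P* = $69, Q* = 281; post-tax Q = 231.5; deadweight loss = $495.
Difference: $120 vs $495 → market B is larger by $375.

Market B, by $375.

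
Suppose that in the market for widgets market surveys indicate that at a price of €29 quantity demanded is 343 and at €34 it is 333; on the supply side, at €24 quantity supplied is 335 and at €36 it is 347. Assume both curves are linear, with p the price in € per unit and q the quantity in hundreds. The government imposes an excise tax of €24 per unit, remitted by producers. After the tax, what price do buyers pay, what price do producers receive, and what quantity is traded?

Demand slope: (333 − 343)/(34 − 29) = -2, so qd = 401 − 2p.
Supply slope: (347 − 335)/(36 − 24) = 1, so qs = p + 311.
Before the tax: set 401 − 2p = p + 311 → p* = €30, q* = 341.
With the tax collected from producers, supply shifts: qs = (p − 24) + 311.
New equilibrium: buyers pay €38, producers receive €14, q = 325. (Wedge: pb − ps = 24.)

Buyers pay €38; producers receive €14; quantity = 325.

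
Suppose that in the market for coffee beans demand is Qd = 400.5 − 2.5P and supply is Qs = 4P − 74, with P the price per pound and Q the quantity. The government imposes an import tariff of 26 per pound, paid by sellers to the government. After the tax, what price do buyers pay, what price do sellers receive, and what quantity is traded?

Before the tax: set 400.5 − 2.5P = 4P − 74 → P* = 73, Q* = 218.
With the tax collected from sellers, supply shifts: Qs = 4(P − 26) − 74.
New equilibrium: buyers pay 89, sellers receive 63, Q = 178. (Wedge: Pb − Ps = 26.)
The less price-elastic side of the market bears the larger share of a per-unit tax.

Buyers pay 89; sellers receive 63; quantity = 178.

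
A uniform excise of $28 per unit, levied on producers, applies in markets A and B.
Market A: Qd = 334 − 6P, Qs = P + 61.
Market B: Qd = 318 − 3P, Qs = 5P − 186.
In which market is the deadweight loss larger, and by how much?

Market A: pre-tax P* = $39, Q* = 100; post-tax Q = 76; deadweight loss = $336.
Market B: pre-tax P* = $63, Q* = 129; post-tax Q = 76.5; deadweight loss = $735.
Difference: $336 vs $735 → market B is larger by $399.

Market B, by $399.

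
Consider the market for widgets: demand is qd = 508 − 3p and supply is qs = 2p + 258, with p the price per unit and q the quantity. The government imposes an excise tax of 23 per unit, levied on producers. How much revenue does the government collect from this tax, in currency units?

Without the tax, 508 − 3p = 2p + 258 gives 5p = 250, so p* = 50 and q* = 358.
With the tax collected from producers, supply shifts: qs = 2(p − 23) + 258.
Solving gives q = 330.4 with consumers paying 59.2 and producers receiving 36.2 (the 23 wedge).
Revenue = t · Q = 23 · 330.4 = 7599.2.

Tax revenue = 7599.2.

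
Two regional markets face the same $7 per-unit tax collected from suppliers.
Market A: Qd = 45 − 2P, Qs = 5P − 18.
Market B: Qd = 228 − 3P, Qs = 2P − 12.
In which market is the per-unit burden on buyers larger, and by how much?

Market A: pre-tax P* = $9, Q* = 27; post-tax Q = 17; per-unit burden on buyers = $5.
Market B: pre-tax P* = $48, Q* = 84; post-tax Q = 75.6; per-unit burden on buyers = $2.8.
Difference: $5 vs $2.8 → market A is larger by $2.2.

Market A, by $2.2.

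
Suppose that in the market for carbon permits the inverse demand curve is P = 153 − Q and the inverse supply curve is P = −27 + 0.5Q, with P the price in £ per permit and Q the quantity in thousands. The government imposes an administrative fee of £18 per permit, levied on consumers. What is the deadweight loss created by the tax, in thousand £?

Deadweight loss = £108 thousand.

Rewrite in direct form: Qd = 153 − P and Qs = 2P + 54.
Before the tax: set 153 − P = 2P + 54 → P* = £33, Q* = 120.
With the tax collected from consumers, demand (in seller-price terms) shifts: Qd = 153 − (P + 18).
New equilibrium: consumers pay £45, producers receive £27, Q = 108. (Wedge: Pb − Ps = 18.)
Quantity falls by |ΔQ| = |120 − 108| = 12.
DWL = ½ · t · |ΔQ| = ½ · 18 · 12 = £108.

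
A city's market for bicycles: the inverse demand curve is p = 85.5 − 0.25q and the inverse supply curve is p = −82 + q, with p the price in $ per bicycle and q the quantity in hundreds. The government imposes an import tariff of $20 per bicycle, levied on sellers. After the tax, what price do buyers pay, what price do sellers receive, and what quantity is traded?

Inverting to q(p) form: qd = 342 − 4p; qs = p + 82.
Before the tax: set 342 − 4p = p + 82 → p* = $52, q* = 134.
With the tax collected from sellers, supply shifts: qs = (p − 20) + 82.
Solving gives q = 118 with buyers paying $56 and sellers receiving $36 (the $20 wedge).
The less price-elastic side of the market bears the larger share of a per-unit tax.

Buyers pay $56; sellers receive $36; quantity = 118.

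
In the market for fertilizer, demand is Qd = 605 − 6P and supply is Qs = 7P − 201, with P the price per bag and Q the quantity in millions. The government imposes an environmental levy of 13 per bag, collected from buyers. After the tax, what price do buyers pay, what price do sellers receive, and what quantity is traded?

Before the tax: set 605 − 6P = 7P − 201 → P* = 62, Q* = 233.
With the tax collected from buyers, demand (in seller-price terms) shifts: Qd = 605 − 6(P + 13).
New equilibrium: buyers pay 69, sellers receive 56, Q = 191. (Wedge: Pb − Ps = 13.)

Buyers pay 69; sellers receive 56; quantity = 191.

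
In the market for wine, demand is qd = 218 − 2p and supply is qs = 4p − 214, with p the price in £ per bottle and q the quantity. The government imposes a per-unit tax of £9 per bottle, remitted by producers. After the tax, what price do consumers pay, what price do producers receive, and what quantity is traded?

Consumers pay £78; producers receive £69; quantity = 62.

Before the tax: set 218 − 2p = 4p − 214 → p* = £72, q* = 74.
With the tax collected from producers, supply shifts: qs = 4(p − 9) − 214.
New equilibrium: consumers pay £78, producers receive £69, q = 62. (Wedge: pb − ps = 9.)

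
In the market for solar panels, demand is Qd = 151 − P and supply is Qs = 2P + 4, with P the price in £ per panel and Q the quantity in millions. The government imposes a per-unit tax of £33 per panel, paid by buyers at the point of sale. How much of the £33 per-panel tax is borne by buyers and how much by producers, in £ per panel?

Buyers bear £22 per panel; producers bear £11 per panel.

Before the tax: set 151 − P = 2P + 4 → P* = £49, Q* = 102.
With the tax collected from buyers, demand (in seller-price terms) shifts: Qd = 151 − (P + 33).
Solving gives Q = 80 with buyers paying £71 and producers receiving £38 (the £33 wedge).
Burden on buyers: £22; on producers: £11. (They sum to £33.)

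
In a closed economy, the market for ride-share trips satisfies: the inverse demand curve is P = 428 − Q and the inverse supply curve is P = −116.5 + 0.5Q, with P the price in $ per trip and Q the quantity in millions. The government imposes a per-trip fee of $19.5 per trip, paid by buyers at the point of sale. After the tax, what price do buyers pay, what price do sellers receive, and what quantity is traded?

Buyers pay $78; sellers receive $58.5; quantity = 350.

Inverting to Q(P) form: Qd = 428 − P; Qs = 2P + 233.
Without the tax, 428 − P = 2P + 233 gives 3P = 195, so P* = $65 and Q* = 363.
With the tax collected from buyers, demand (in seller-price terms) shifts: Qd = 428 − (P + 19.5).
New equilibrium: buyers pay $78, sellers receive $58.5, Q = 350. (Wedge: Pb − Ps = 19.5.)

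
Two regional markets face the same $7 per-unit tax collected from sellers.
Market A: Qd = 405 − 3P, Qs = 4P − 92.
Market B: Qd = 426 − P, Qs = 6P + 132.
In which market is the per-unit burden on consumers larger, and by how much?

Market B, by $2.

Market A: pre-tax P* = $71, Q* = 192; post-tax Q = 180; per-unit burden on consumers = $4.
Market B: pre-tax P* = $42, Q* = 384; post-tax Q = 378; per-unit burden on consumers = $6.
Difference: $4 vs $6 → market B is larger by $2.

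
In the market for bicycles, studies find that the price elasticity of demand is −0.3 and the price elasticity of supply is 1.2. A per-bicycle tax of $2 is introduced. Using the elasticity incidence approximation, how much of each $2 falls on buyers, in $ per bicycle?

Incidence ratio: buyers' share ≈ εs / (εs + |εd|) = 1.2 / (1.2 + 0.3) = 0.8.
So buyers bear ≈ 0.8 × $2 = $1.6; suppliers bear $0.4.

Buyers bear ≈ $1.6 per bicycle.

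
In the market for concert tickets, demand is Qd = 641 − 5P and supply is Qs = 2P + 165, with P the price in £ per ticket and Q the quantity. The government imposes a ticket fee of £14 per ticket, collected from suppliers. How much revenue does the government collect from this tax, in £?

Tax revenue = £3934.

Before the tax: set 641 − 5P = 2P + 165 → P* = £68, Q* = 301.
With the tax collected from suppliers, supply shifts: Qs = 2(P − 14) + 165.
New equilibrium: buyers pay £72, suppliers receive £58, Q = 281. (Wedge: Pb − Ps = 14.)
Revenue = t · Q = 14 · 281 = £3934.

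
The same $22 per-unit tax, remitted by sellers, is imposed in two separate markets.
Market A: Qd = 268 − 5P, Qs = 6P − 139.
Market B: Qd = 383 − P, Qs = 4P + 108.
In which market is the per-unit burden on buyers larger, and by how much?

Market B, by $5.6.

Market A: pre-tax P* = $37, Q* = 83; post-tax Q = 23; per-unit burden on buyers = $12.
Market B: pre-tax P* = $55, Q* = 328; post-tax Q = 310.4; per-unit burden on buyers = $17.6.
Difference: $12 vs $17.6 → market B is larger by $5.6.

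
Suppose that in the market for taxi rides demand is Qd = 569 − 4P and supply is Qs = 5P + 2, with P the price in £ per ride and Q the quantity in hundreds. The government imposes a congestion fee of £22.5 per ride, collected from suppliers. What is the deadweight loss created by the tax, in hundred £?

Before the tax: set 569 − 4P = 5P + 2 → P* = £63, Q* = 317.
With the tax collected from suppliers, supply shifts: Qs = 5(P − 22.5) + 2.
New equilibrium: buyers pay £75.5, suppliers receive £53, Q = 267. (Wedge: Pb − Ps = 22.5.)
Quantity falls by |ΔQ| = |317 − 267| = 50.
DWL = ½ · t · |ΔQ| = ½ · 22.5 · 50 = £562.5.

Deadweight loss = £562.5 hundred.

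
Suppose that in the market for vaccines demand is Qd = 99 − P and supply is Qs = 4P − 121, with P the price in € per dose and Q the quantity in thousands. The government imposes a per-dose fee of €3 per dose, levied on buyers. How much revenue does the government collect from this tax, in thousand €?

Before the tax: set 99 − P = 4P − 121 → P* = €44, Q* = 55.
With the tax collected from buyers, demand (in seller-price terms) shifts: Qd = 99 − (P + 3).
Solving gives Q = 52.6 with buyers paying €46.4 and sellers receiving €43.4 (the €3 wedge).
Revenue = t · Q = 3 · 52.6 = €157.8.

Tax revenue = €157.8 thousand.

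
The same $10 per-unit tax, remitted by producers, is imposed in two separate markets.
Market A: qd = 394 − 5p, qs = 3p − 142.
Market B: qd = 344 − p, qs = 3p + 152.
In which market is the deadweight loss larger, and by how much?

Market A: pre-tax p* = $67, q* = 59; post-tax q = 40.25; deadweight loss = $93.75.
Market B: pre-tax p* = $48, q* = 296; post-tax q = 288.5; deadweight loss = $37.5.
Difference: $93.75 vs $37.5 → market A is larger by $56.25.

Market A, by $56.25.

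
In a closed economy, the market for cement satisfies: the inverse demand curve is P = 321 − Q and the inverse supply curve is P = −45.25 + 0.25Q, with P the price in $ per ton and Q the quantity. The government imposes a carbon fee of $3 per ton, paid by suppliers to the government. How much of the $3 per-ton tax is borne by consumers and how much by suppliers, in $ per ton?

Consumers bear $2.4 per ton; suppliers bear $0.6 per ton.

Rewrite in direct form: Qd = 321 − P and Qs = 4P + 181.
Without the tax, 321 − P = 4P + 181 gives 5P = 140, so P* = $28 and Q* = 293.
With the tax collected from suppliers, supply shifts: Qs = 4(P − 3) + 181.
New equilibrium: consumers pay $30.4, suppliers receive $27.4, Q = 290.6. (Wedge: Pb − Ps = 3.)
Burden on consumers: $2.4; on suppliers: $0.6. (They sum to $3.)
The less price-elastic side of the market bears the larger share of a per-unit tax.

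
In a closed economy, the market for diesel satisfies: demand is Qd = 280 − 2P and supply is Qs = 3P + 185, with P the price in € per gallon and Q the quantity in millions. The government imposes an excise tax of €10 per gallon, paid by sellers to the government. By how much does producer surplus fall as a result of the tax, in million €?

Producer surplus falls by €944 million.

Before the tax: set 280 − 2P = 3P + 185 → P* = €19, Q* = 242.
With the tax collected from sellers, supply shifts: Qs = 3(P − 10) + 185.
New equilibrium: buyers pay €25, sellers receive €15, Q = 230. (Wedge: Pb − Ps = 10.)
ΔPS is the trapezoid between Q = 230 and Q = 242 of height €4: ½ · (242 + 230) · 4 = €944.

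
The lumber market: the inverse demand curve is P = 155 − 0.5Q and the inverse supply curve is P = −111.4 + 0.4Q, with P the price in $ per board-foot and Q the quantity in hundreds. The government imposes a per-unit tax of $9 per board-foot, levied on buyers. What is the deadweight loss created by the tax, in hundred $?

Rewrite in direct form: Qd = 310 − 2P and Qs = 2.5P + 278.5.
Without the tax, 310 − 2P = 2.5P + 278.5 gives 4.5P = 31.5, so P* = $7 and Q* = 296.
With the tax collected from buyers, demand (in seller-price terms) shifts: Qd = 310 − 2(P + 9).
Solving gives Q = 286 with buyers paying $12 and sellers receiving $3 (the $9 wedge).
Quantity falls by |ΔQ| = |296 − 286| = 10.
DWL = ½ · t · |ΔQ| = ½ · 9 · 10 = $45.

Deadweight loss = $45 hundred.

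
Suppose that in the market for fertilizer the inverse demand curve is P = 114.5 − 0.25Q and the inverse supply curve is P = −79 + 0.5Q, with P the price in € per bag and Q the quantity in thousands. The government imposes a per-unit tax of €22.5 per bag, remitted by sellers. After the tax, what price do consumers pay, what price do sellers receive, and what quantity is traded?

Consumers pay €57.5; sellers receive €35; quantity = 228.

Inverting to Q(P) form: Qd = 458 − 4P; Qs = 2P + 158.
Before the tax: set 458 − 4P = 2P + 158 → P* = €50, Q* = 258.
With the tax collected from sellers, supply shifts: Qs = 2(P − 22.5) + 158.
Solving gives Q = 228 with consumers paying €57.5 and sellers receiving €35 (the €22.5 wedge).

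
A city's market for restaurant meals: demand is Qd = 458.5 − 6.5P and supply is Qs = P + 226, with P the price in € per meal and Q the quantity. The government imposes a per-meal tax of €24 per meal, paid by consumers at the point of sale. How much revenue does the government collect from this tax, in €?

Before the tax: set 458.5 − 6.5P = P + 226 → P* = €31, Q* = 257.
With the tax collected from consumers, demand (in seller-price terms) shifts: Qd = 458.5 − 6.5(P + 24).
Solving gives Q = 236.2 with consumers paying €34.2 and sellers receiving €10.2 (the €24 wedge).
Revenue = t · Q = 24 · 236.2 = €5668.8.

Tax revenue = €5668.8.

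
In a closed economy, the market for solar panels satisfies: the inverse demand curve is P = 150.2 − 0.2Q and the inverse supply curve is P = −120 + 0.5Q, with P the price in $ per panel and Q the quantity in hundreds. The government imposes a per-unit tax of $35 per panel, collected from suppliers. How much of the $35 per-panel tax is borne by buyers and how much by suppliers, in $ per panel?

Rewrite in direct form: Qd = 751 − 5P and Qs = 2P + 240.
Before the tax: set 751 − 5P = 2P + 240 → P* = $73, Q* = 386.
With the tax collected from suppliers, supply shifts: Qs = 2(P − 35) + 240.
New equilibrium: buyers pay $83, suppliers receive $48, Q = 336. (Wedge: Pb − Ps = 35.)
Burden on buyers: $10; on suppliers: $25. (They sum to $35.)

Buyers bear $10 per panel; suppliers bear $25 per panel.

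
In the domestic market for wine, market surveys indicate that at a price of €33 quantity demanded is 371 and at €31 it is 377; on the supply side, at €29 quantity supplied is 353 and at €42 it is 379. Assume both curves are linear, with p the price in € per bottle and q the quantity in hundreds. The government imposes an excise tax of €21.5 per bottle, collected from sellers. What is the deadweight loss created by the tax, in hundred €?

Deadweight loss = €277.35 hundred.

Demand slope: (377 − 371)/(31 − 33) = -3, so qd = 470 − 3p.
Supply slope: (379 − 353)/(42 − 29) = 2, so qs = 2p + 295.
Without the tax, 470 − 3p = 2p + 295 gives 5p = 175, so p* = €35 and q* = 365.
With the tax collected from sellers, supply shifts: qs = 2(p − 21.5) + 295.
Solving gives q = 339.2 with buyers paying €43.6 and sellers receiving €22.1 (the €21.5 wedge).
Quantity falls by |ΔQ| = |365 − 339.2| = 25.8.
DWL = ½ · t · |ΔQ| = ½ · 21.5 · 25.8 = €277.35.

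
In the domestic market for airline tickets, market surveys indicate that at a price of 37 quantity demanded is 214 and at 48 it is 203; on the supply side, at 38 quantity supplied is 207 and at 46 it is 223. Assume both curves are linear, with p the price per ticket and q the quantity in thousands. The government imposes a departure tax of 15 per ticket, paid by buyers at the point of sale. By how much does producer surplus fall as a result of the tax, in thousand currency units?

Demand slope: (203 − 214)/(48 − 37) = -1, so qd = 251 − p.
Supply slope: (223 − 207)/(46 − 38) = 2, so qs = 2p + 131.
Before the tax: set 251 − p = 2p + 131 → p* = 40, q* = 211.
With the tax collected from buyers, demand (in seller-price terms) shifts: qd = 251 − (p + 15).
Solving gives q = 201 with buyers paying 50 and producers receiving 35 (the 15 wedge).
ΔPS is the trapezoid between Q = 201 and Q = 211 of height 5: ½ · (211 + 201) · 5 = 1030.

Producer surplus falls by 1030 thousand.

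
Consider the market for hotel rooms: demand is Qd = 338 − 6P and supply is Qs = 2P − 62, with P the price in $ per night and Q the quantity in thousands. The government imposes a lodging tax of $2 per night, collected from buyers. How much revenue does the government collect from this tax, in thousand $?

Before the tax: set 338 − 6P = 2P − 62 → P* = $50, Q* = 38.
With the tax collected from buyers, demand (in seller-price terms) shifts: Qd = 338 − 6(P + 2).
Solving gives Q = 35 with buyers paying $50.5 and producers receiving $48.5 (the $2 wedge).
Revenue = t · Q = 2 · 35 = $70.

Tax revenue = $70 thousand.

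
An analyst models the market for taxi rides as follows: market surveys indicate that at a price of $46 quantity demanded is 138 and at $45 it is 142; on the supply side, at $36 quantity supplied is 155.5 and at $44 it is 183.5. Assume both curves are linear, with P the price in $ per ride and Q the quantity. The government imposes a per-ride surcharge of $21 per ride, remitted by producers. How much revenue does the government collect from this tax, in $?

Tax revenue = $2662.8.

Demand slope: (142 − 138)/(45 − 46) = -4, so Qd = 322 − 4P.
Supply slope: (183.5 − 155.5)/(44 − 36) = 3.5, so Qs = 3.5P + 29.5.
Without the tax, 322 − 4P = 3.5P + 29.5 gives 7.5P = 292.5, so P* = $39 and Q* = 166.
With the tax collected from producers, supply shifts: Qs = 3.5(P − 21) + 29.5.
Solving gives Q = 126.8 with consumers paying $48.8 and producers receiving $27.8 (the $21 wedge).
Revenue = t · Q = 21 · 126.8 = $2662.8.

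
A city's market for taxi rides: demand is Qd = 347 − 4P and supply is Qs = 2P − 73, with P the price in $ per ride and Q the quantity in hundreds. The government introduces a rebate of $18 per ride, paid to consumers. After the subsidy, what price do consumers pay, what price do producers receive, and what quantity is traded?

Consumers pay $64; producers receive $82; quantity = 91.

Without the subsidy, 347 − 4P = 2P − 73 gives 6P = 420, so P* = $70 and Q* = 67.
With a per-unit subsidy paid to consumers, each effectively pays P − 18, so demand becomes Qd = 347 − 4(P − 18).
Solving gives Q = 91 with consumers paying $64 and producers receiving $82 (the $18 wedge).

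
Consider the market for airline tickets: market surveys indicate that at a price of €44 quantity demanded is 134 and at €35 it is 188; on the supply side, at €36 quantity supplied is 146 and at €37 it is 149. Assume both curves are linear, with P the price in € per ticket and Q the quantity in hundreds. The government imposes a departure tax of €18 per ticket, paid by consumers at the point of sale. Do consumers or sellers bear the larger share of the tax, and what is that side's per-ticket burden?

Sellers bear the larger share: €12 per ticket.

Demand slope: (188 − 134)/(35 − 44) = -6, so Qd = 398 − 6P.
Supply slope: (149 − 146)/(37 − 36) = 3, so Qs = 3P + 38.
Before the tax: set 398 − 6P = 3P + 38 → P* = €40, Q* = 158.
With the tax collected from consumers, demand (in seller-price terms) shifts: Qd = 398 − 6(P + 18).
Solving gives Q = 122 with consumers paying €46 and sellers receiving €28 (the €18 wedge).
Per-ticket burden: consumers €6, sellers €12.
Sellers take the larger share because supply is less price-elastic here (demand slope 6 vs supply slope 3).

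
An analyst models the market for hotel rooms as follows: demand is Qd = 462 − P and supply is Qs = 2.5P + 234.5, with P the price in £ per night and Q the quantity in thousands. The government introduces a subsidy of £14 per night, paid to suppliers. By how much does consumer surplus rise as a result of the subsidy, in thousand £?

Consumer surplus rises by £4020 thousand.

Without the subsidy, 462 − P = 2.5P + 234.5 gives 3.5P = 227.5, so P* = £65 and Q* = 397.
With a per-unit subsidy paid to suppliers, each receives P + 14 per unit sold, so supply becomes Qs = 2.5(P + 14) + 234.5.
Solving gives Q = 407 with consumers paying £55 and suppliers receiving £69 (the £14 wedge).
ΔCS is the trapezoid between Q = 407 and Q = 397 of height £10: ½ · (397 + 407) · 10 = £4020.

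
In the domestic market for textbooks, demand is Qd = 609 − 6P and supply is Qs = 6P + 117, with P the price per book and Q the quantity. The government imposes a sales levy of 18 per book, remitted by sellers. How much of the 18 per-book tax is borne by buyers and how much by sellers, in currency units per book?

Before the tax: set 609 − 6P = 6P + 117 → P* = 41, Q* = 363.
With the tax collected from sellers, supply shifts: Qs = 6(P − 18) + 117.
Solving gives Q = 309 with buyers paying 50 and sellers receiving 32 (the 18 wedge).
Burden on buyers: 9; on sellers: 9. (They sum to 18.)

Buyers bear 9 per book; sellers bear 9 per book.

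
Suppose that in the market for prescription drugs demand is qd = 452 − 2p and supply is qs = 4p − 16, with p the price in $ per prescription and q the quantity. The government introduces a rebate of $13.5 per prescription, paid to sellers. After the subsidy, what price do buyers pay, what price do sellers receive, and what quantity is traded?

Before the subsidy: set 452 − 2p = 4p − 16 → p* = $78, q* = 296.
With a per-unit subsidy paid to sellers, each receives p + 13.5 per unit sold, so supply becomes qs = 4(p + 13.5) − 16.
New equilibrium: buyers pay $69, sellers receive $82.5, q = 314. (Wedge: pb − ps = −13.5.)

Buyers pay $69; sellers receive $82.5; quantity = 314.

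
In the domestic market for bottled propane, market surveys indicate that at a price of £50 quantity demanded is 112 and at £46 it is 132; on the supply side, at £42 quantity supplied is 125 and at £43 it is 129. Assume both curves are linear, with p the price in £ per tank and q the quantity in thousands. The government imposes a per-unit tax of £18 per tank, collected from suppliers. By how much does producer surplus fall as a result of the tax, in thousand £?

Producer surplus falls by £1170 thousand.

Demand slope: (132 − 112)/(46 − 50) = -5, so qd = 362 − 5p.
Supply slope: (129 − 125)/(43 − 42) = 4, so qs = 4p − 43.
Before the tax: set 362 − 5p = 4p − 43 → p* = £45, q* = 137.
With the tax collected from suppliers, supply shifts: qs = 4(p − 18) − 43.
New equilibrium: buyers pay £53, suppliers receive £35, q = 97. (Wedge: pb − ps = 18.)
ΔPS is the trapezoid between Q = 97 and Q = 137 of height £10: ½ · (137 + 97) · 10 = £1170.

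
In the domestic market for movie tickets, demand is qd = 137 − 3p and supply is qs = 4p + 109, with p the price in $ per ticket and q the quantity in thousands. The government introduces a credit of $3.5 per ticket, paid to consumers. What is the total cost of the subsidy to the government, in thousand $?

Before the subsidy: set 137 − 3p = 4p + 109 → p* = $4, q* = 125.
With a per-unit subsidy paid to consumers, each effectively pays p − 3.5, so demand becomes qd = 137 − 3(p − 3.5).
New equilibrium: consumers pay $2, producers receive $5.5, q = 131. (Wedge: pb − ps = −3.5.)
Outlay = t · Q = 3.5 · 131 = $458.5.

Government outlay = $458.5 thousand.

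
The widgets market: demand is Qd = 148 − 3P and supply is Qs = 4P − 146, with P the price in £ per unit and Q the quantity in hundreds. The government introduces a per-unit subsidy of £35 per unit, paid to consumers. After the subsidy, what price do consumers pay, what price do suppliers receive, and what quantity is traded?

Consumers pay £22; suppliers receive £57; quantity = 82.

Without the subsidy, 148 − 3P = 4P − 146 gives 7P = 294, so P* = £42 and Q* = 22.
With a per-unit subsidy paid to consumers, each effectively pays P − 35, so demand becomes Qd = 148 − 3(P − 35).
New equilibrium: consumers pay £22, suppliers receive £57, Q = 82. (Wedge: Pb − Ps = −35.)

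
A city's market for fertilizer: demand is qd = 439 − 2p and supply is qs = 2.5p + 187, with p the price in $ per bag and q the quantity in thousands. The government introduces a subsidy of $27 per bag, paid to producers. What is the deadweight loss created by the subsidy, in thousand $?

Deadweight loss = $405 thousand.

Before the subsidy: set 439 − 2p = 2.5p + 187 → p* = $56, q* = 327.
With a per-unit subsidy paid to producers, each receives p + 27 per unit sold, so supply becomes qs = 2.5(p + 27) + 187.
Solving gives q = 357 with consumers paying $41 and producers receiving $68 (the $27 wedge).
Quantity rises by |ΔQ| = |327 − 357| = 30.
DWL = ½ · t · |ΔQ| = ½ · 27 · 30 = $405.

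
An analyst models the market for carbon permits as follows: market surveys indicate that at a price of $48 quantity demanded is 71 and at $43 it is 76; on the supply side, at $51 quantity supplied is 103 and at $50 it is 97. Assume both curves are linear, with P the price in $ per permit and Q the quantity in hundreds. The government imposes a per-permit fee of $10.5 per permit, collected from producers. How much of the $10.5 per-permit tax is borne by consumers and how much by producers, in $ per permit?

Consumers bear $9 per permit; producers bear $1.5 per permit.

Demand slope: (76 − 71)/(43 − 48) = -1, so Qd = 119 − P.
Supply slope: (97 − 103)/(50 − 51) = 6, so Qs = 6P − 203.
Before the tax: set 119 − P = 6P − 203 → P* = $46, Q* = 73.
With the tax collected from producers, supply shifts: Qs = 6(P − 10.5) − 203.
New equilibrium: consumers pay $55, producers receive $44.5, Q = 64. (Wedge: Pb − Ps = 10.5.)
Burden on consumers: $9; on producers: $1.5. (They sum to $10.5.)
The less price-elastic side of the market bears the larger share of a per-unit tax.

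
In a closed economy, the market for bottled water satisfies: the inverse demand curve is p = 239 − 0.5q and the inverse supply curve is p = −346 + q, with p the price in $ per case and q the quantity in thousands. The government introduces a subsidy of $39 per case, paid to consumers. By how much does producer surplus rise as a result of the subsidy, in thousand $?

Rewrite in direct form: qd = 478 − 2p and qs = p + 346.
Without the subsidy, 478 − 2p = p + 346 gives 3p = 132, so p* = $44 and q* = 390.
With a per-unit subsidy paid to consumers, each effectively pays p − 39, so demand becomes qd = 478 − 2(p − 39).
Solving gives q = 416 with consumers paying $31 and producers receiving $70 (the $39 wedge).
ΔPS is the trapezoid between Q = 416 and Q = 390 of height $26: ½ · (390 + 416) · 26 = $10478.

Producer surplus rises by $10478 thousand.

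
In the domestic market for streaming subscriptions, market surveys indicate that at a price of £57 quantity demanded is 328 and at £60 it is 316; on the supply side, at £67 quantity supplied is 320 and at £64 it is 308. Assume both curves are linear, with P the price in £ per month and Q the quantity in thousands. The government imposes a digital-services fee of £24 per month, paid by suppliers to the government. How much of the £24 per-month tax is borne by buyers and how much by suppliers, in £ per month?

Buyers bear £12 per month; suppliers bear £12 per month.

Demand slope: (316 − 328)/(60 − 57) = -4, so Qd = 556 − 4P.
Supply slope: (308 − 320)/(64 − 67) = 4, so Qs = 4P + 52.
Before the tax: set 556 − 4P = 4P + 52 → P* = £63, Q* = 304.
With the tax collected from suppliers, supply shifts: Qs = 4(P − 24) + 52.
Solving gives Q = 256 with buyers paying £75 and suppliers receiving £51 (the £24 wedge).
Burden on buyers: £12; on suppliers: £12. (They sum to £24.)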